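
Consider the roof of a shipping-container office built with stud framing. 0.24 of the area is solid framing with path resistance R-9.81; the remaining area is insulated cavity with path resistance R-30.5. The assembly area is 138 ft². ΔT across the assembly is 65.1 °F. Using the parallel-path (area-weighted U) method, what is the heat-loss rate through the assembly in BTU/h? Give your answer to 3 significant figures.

U_eff = 0.76/30.5 + 0.24/9.81 = 0.02492 + 0.02446 = 0.04938
R_eff = 1/U_eff = 20.25 ft²·°F·h/BTU
Q = 138 × 65.1 / 20.25 = 443.6 BTU/h

444 BTU/h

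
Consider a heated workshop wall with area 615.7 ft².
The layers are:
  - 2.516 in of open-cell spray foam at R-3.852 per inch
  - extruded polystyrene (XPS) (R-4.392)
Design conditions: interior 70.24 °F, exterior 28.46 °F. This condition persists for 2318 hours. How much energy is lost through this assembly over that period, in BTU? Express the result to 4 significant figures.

4234000 BTU

2.516 × 3.852 = 9.6916
R_total = 9.6916 + 4.392 = 14.084 ft²·°F·h/BTU
Q = 615.7 × (70.24 − 28.46) / 14.084 = 1826.5 BTU/h
E = 1826.5 × 2318 = 4233900 BTU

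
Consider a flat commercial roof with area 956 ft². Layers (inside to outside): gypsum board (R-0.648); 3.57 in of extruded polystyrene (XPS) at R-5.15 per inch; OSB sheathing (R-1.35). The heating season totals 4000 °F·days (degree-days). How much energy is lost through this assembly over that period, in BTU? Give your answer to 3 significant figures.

3.57 × 5.15 = 18.39
R_total = 0.648 + 18.39 + 1.35 = 20.38 ft²·°F·h/BTU
E = A × HDD × 24 / R = 956 × 4000 × 24 / 20.38 = 4502000 BTU

4500000 BTU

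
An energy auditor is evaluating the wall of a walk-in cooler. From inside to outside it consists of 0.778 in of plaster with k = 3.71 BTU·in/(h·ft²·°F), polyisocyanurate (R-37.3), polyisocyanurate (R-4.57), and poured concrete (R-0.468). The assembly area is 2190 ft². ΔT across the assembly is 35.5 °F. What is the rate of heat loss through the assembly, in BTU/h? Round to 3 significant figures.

1830 BTU/h

0.778/3.71 = 0.2097
R_total = 0.2097 + 37.3 + 4.57 + 0.468 = 42.55 ft²·°F·h/BTU
Q = A·ΔT/R = 2190 × 35.5 / 42.55 = 1827 BTU/h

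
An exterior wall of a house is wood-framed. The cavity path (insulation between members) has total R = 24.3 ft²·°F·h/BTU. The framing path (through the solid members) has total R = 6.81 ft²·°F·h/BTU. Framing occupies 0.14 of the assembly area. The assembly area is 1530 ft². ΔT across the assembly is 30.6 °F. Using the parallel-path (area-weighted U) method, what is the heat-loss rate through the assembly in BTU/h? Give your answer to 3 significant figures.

2620 BTU/h

U_eff = 0.86/24.3 + 0.14/6.81 = 0.03539 + 0.02056 = 0.05595
R_eff = 1/U_eff = 17.87 ft²·°F·h/BTU
Q = 1530 × 30.6 / 17.87 = 2619 BTU/h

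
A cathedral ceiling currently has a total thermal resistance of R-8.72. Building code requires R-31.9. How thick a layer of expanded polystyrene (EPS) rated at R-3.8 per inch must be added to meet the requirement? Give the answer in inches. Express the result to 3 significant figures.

ΔR = 31.9 − 8.72 = 23.18 ft²·°F·h/BTU
L = ΔR / (R/in) = 23.18/3.8 = 6.1 in

6.10 in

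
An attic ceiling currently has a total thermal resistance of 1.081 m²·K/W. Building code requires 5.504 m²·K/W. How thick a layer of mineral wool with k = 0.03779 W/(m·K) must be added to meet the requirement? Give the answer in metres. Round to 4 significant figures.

0.1671 m

ΔR = 5.504 − 1.081 = 4.423 m²·K/W
L = ΔR × k = 4.423 × 0.03779 = 0.16715 m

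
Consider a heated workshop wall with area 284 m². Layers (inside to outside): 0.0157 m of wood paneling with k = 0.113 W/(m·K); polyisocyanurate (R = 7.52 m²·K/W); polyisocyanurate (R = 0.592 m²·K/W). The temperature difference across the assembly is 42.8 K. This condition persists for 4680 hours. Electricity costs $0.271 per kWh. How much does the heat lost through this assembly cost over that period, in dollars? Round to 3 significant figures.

0.0157/0.113 = 0.1389
R_total = 0.1389 + 7.52 + 0.592 = 8.251 m²·K/W
Q = 284 × 42.8 / 8.251 = 1473 W
E = 1473 W × 4680 h / 1000 = 6895 kWh
Cost = 6895 × 0.271 = $1868

1870 dollars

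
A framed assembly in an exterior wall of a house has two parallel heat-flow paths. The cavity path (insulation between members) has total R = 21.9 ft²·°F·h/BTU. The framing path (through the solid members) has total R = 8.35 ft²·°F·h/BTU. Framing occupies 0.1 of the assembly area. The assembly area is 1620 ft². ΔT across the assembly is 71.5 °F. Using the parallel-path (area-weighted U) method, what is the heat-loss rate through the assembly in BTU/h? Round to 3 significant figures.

U_eff = 0.9/21.9 + 0.1/8.35 = 0.0411 + 0.01198 = 0.05307
R_eff = 1/U_eff = 18.84 ft²·°F·h/BTU
Q = 1620 × 71.5 / 18.84 = 6147 BTU/h

6150 BTU/h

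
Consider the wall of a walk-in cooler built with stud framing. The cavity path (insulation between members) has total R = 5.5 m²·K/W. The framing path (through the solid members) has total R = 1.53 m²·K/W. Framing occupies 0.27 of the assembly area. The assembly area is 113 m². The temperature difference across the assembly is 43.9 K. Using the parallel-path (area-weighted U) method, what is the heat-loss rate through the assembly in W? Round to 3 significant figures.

1530 W

U_eff = 0.73/5.5 + 0.27/1.53 = 0.1327 + 0.1765 = 0.3092
R_eff = 1/U_eff = 3.234 m²·K/W
Q = 113 × 43.9 / 3.234 = 1534 W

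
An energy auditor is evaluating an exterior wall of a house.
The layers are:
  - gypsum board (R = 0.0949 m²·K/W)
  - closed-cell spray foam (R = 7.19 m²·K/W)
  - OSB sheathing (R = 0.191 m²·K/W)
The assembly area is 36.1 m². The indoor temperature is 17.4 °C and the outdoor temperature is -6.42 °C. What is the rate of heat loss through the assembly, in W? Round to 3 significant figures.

R_total = 0.0949 + 7.19 + 0.191 = 7.476 m²·K/W
Q = A·ΔT/R = 36.1 × (17.4 − (-6.42)) / 7.476 = 115 W

115 W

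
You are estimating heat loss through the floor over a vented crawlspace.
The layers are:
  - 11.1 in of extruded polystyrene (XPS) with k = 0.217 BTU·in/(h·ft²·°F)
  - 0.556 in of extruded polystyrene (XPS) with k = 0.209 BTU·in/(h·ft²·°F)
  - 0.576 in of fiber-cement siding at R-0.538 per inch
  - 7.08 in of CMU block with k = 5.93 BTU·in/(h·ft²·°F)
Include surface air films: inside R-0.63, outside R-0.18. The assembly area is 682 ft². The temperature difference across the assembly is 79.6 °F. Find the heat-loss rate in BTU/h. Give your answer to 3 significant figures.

967 BTU/h

11.1/0.217 = 51.15
0.556/0.209 = 2.66
0.576 × 0.538 = 0.3099
7.08/5.93 = 1.194
R_total = 0.63 + 51.15 + 2.66 + 0.3099 + 1.194 + 0.18 = 56.13 ft²·°F·h/BTU
Q = A·ΔT/R = 682 × 79.6 / 56.13 = 967.2 BTU/h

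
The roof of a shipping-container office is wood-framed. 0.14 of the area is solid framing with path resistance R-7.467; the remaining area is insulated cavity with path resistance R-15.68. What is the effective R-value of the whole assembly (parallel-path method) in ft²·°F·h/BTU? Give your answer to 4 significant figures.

U_eff = 0.86/15.68 + 0.14/7.467 = 0.054847 + 0.018749 = 0.073596
R_eff = 1/U_eff = 13.588 ft²·°F·h/BTU

13.59 ft²·°F·h/BTU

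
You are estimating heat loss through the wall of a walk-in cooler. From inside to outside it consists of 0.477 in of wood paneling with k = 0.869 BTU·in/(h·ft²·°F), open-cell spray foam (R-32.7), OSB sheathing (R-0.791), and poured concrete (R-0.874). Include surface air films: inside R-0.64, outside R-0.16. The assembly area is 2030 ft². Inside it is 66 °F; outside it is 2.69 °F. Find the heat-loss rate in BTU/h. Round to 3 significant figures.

3600 BTU/h

0.477/0.869 = 0.5489
R_total = 0.64 + 0.5489 + 32.7 + 0.791 + 0.874 + 0.16 = 35.71 ft²·°F·h/BTU
Q = A·ΔT/R = 2030 × (66 − 2.69) / 35.71 = 3599 BTU/h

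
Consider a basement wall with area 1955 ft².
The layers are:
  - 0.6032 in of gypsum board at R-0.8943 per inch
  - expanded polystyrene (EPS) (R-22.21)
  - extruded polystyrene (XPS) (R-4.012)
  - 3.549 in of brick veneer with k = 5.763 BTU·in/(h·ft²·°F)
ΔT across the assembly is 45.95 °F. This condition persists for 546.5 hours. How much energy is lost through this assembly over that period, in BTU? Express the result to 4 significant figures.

1793000 BTU

0.6032 × 0.8943 = 0.53944
3.549/5.763 = 0.61583
R_total = 0.53944 + 22.21 + 4.012 + 0.61583 = 27.377 ft²·°F·h/BTU
Q = 1955 × 45.95 / 27.377 = 3281.3 BTU/h
E = 3281.3 × 546.5 = 1793200 BTU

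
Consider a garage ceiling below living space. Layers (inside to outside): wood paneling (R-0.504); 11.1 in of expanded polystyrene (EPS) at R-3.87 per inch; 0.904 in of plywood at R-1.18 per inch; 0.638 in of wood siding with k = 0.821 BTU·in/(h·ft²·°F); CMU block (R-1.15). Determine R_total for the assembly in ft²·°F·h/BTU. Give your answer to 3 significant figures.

11.1 × 3.87 = 42.96
0.904 × 1.18 = 1.067
0.638/0.821 = 0.7771
R_total = 0.504 + 42.96 + 1.067 + 0.7771 + 1.15 = 46.45 ft²·°F·h/BTU

46.5 ft²·°F·h/BTU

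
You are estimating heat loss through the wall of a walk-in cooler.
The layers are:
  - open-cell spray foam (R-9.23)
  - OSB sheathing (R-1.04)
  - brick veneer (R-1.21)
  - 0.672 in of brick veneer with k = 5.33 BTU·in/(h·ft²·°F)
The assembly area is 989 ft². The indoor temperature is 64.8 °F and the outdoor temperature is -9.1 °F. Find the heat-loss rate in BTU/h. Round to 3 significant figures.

6300 BTU/h

0.672/5.33 = 0.1261
R_total = 9.23 + 1.04 + 1.21 + 0.1261 = 11.61 ft²·°F·h/BTU
Q = A·ΔT/R = 989 × (64.8 − (-9.1)) / 11.61 = 6297 BTU/h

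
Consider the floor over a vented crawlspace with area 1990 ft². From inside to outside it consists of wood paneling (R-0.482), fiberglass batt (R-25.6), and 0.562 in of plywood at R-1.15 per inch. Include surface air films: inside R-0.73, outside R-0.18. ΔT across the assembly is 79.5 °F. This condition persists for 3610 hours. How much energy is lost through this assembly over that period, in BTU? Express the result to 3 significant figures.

20700000 BTU

0.562 × 1.15 = 0.6463
R_total = 0.73 + 0.482 + 25.6 + 0.6463 + 0.18 = 27.64 ft²·°F·h/BTU
Q = 1990 × 79.5 / 27.64 = 5724 BTU/h
E = 5724 × 3610 = 20660000 BTU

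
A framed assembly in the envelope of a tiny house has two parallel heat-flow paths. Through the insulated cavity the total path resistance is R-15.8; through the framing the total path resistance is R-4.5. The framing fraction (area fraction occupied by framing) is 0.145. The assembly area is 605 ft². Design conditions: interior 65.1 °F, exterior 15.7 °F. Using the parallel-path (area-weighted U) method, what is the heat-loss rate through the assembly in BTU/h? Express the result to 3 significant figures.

2580 BTU/h

U_eff = 0.855/15.8 + 0.145/4.5 = 0.05411 + 0.03222 = 0.08634
R_eff = 1/U_eff = 11.58 ft²·°F·h/BTU
Q = 605 × (65.1 − 15.7) / 11.58 = 2580 BTU/h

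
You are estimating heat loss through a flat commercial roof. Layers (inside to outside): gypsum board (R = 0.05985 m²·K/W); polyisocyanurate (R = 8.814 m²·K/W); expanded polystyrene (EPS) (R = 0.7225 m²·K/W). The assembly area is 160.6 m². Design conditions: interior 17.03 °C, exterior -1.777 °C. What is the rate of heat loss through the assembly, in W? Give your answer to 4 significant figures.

314.7 W

R_total = 0.05985 + 8.814 + 0.7225 = 9.5963 m²·K/W
Q = A·ΔT/R = 160.6 × (17.03 − (-1.777)) / 9.5963 = 314.75 W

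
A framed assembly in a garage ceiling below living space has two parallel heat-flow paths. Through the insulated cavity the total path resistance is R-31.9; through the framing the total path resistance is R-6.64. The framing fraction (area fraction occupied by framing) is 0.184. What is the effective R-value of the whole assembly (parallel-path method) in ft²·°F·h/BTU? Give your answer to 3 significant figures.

U_eff = 0.816/31.9 + 0.184/6.64 = 0.02558 + 0.02771 = 0.05329
R_eff = 1/U_eff = 18.76 ft²·°F·h/BTU

18.8 ft²·°F·h/BTU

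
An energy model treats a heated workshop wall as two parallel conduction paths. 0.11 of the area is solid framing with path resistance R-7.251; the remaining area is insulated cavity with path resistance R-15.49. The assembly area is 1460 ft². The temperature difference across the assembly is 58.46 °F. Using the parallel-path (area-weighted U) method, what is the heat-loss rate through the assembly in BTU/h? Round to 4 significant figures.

6199 BTU/h

U_eff = 0.89/15.49 + 0.11/7.251 = 0.057456 + 0.01517 = 0.072627
R_eff = 1/U_eff = 13.769 ft²·°F·h/BTU
Q = 1460 × 58.46 / 13.769 = 6198.8 BTU/h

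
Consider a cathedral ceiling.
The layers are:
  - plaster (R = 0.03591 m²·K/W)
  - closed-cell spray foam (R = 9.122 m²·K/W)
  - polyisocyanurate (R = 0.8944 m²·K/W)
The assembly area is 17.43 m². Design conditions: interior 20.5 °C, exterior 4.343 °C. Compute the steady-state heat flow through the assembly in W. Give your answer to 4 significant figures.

R_total = 0.03591 + 9.122 + 0.8944 = 10.052 m²·K/W
Q = A·ΔT/R = 17.43 × (20.5 − 4.343) / 10.052 = 28.015 W

28.02 W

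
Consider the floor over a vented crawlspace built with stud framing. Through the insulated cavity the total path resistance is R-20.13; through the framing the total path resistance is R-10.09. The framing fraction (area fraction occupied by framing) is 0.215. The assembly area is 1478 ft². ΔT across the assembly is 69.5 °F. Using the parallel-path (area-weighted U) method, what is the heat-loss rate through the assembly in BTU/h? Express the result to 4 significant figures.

6195 BTU/h

U_eff = 0.785/20.13 + 0.215/10.09 = 0.038997 + 0.021308 = 0.060305
R_eff = 1/U_eff = 16.582 ft²·°F·h/BTU
Q = 1478 × 69.5 / 16.582 = 6194.6 BTU/h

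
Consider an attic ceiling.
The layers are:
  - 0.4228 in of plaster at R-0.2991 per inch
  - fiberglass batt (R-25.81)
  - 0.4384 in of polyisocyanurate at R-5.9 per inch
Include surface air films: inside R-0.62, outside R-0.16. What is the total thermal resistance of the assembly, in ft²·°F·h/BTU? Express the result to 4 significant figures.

29.30 ft²·°F·h/BTU

0.4228 × 0.2991 = 0.12646
0.4384 × 5.9 = 2.5866
R_total = 0.62 + 0.12646 + 25.81 + 2.5866 + 0.16 = 29.303 ft²·°F·h/BTU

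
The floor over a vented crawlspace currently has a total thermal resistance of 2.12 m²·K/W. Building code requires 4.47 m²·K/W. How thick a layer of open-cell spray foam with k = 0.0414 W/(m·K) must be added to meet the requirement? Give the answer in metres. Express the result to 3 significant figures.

ΔR = 4.47 − 2.12 = 2.35 m²·K/W
L = ΔR × k = 2.35 × 0.0414 = 0.09729 m

0.0973 m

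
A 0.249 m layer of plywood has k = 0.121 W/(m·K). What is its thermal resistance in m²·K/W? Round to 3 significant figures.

2.06 m²·K/W

R = L/k = 0.249/0.121 = 2.058 m²·K/W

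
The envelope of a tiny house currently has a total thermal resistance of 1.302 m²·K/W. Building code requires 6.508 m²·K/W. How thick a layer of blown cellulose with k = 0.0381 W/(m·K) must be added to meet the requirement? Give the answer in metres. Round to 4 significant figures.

0.1983 m

ΔR = 6.508 − 1.302 = 5.206 m²·K/W
L = ΔR × k = 5.206 × 0.0381 = 0.19835 m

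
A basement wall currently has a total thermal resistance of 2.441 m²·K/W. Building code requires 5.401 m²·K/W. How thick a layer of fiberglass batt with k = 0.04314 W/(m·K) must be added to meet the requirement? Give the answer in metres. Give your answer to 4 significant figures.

0.1277 m

ΔR = 5.401 − 2.441 = 2.96 m²·K/W
L = ΔR × k = 2.96 × 0.04314 = 0.12769 m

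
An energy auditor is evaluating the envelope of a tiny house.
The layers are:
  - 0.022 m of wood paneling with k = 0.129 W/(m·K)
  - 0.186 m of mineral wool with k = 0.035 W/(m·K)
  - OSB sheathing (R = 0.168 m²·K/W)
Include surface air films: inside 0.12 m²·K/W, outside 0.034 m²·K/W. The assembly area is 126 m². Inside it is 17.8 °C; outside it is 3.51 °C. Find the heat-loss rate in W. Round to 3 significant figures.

0.022/0.129 = 0.1705
0.186/0.035 = 5.314
R_total = 0.12 + 0.1705 + 5.314 + 0.168 + 0.034 = 5.807 m²·K/W
Q = A·ΔT/R = 126 × (17.8 − 3.51) / 5.807 = 310.1 W

310 W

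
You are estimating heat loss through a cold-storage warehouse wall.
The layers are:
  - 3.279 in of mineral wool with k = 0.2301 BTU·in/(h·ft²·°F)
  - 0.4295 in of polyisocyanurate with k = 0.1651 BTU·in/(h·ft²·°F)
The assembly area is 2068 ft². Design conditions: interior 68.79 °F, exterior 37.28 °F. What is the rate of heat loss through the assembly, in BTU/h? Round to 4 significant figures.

3867 BTU/h

3.279/0.2301 = 14.25
0.4295/0.1651 = 2.6015
R_total = 14.25 + 2.6015 = 16.852 ft²·°F·h/BTU
Q = A·ΔT/R = 2068 × (68.79 − 37.28) / 16.852 = 3866.8 BTU/h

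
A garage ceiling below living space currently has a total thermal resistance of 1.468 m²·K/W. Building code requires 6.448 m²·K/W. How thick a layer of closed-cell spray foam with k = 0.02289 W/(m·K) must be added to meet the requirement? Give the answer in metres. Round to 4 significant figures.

0.1140 m

ΔR = 6.448 − 1.468 = 4.98 m²·K/W
L = ΔR × k = 4.98 × 0.02289 = 0.11399 m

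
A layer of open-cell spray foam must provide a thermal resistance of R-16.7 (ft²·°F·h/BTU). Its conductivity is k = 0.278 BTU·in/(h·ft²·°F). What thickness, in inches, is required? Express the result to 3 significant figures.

L = R × k = 16.7 × 0.278 = 4.643 in

4.64 in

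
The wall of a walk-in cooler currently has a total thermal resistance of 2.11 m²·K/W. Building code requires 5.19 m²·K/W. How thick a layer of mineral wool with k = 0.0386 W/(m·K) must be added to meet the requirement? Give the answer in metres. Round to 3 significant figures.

0.119 m

ΔR = 5.19 − 2.11 = 3.08 m²·K/W
L = ΔR × k = 3.08 × 0.0386 = 0.1189 m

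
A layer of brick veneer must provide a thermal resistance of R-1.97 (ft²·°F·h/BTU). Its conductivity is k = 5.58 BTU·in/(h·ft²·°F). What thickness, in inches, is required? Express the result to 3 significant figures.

11.0 in

L = R × k = 1.97 × 5.58 = 10.99 in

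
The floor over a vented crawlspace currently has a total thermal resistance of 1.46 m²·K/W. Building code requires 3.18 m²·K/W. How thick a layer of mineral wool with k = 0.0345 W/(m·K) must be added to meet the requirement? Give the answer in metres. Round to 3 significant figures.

0.0593 m

ΔR = 3.18 − 1.46 = 1.72 m²·K/W
L = ΔR × k = 1.72 × 0.0345 = 0.05934 m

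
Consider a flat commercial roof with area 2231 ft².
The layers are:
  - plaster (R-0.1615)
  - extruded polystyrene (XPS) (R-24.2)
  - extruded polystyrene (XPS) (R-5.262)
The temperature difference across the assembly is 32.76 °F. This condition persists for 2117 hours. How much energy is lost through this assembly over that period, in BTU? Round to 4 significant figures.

R_total = 0.1615 + 24.2 + 5.262 = 29.623 ft²·°F·h/BTU
Q = 2231 × 32.76 / 29.623 = 2467.2 BTU/h
E = 2467.2 × 2117 = 5223100 BTU

5223000 BTU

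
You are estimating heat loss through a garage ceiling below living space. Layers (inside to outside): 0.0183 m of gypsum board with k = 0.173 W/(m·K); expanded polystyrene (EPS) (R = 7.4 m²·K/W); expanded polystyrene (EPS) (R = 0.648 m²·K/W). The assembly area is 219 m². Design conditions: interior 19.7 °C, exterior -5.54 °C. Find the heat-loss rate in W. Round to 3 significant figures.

0.0183/0.173 = 0.1058
R_total = 0.1058 + 7.4 + 0.648 = 8.154 m²·K/W
Q = A·ΔT/R = 219 × (19.7 − (-5.54)) / 8.154 = 677.9 W

678 W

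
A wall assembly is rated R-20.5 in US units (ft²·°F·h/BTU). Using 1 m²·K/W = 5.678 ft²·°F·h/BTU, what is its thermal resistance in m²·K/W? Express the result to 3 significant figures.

3.61 m²·K/W

R_SI = 20.5/5.678 = 3.61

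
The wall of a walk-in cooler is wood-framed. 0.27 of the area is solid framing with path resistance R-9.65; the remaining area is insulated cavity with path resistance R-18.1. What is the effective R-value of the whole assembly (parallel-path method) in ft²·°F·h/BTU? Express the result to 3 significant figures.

14.6 ft²·°F·h/BTU

U_eff = 0.73/18.1 + 0.27/9.65 = 0.04033 + 0.02798 = 0.06831
R_eff = 1/U_eff = 14.64 ft²·°F·h/BTU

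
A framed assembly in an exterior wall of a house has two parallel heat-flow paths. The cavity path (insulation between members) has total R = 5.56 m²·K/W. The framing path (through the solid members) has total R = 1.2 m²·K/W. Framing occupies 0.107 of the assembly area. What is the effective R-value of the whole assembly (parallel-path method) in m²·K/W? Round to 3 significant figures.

4.00 m²·K/W

U_eff = 0.893/5.56 + 0.107/1.2 = 0.1606 + 0.08917 = 0.2498
R_eff = 1/U_eff = 4.004 m²·K/W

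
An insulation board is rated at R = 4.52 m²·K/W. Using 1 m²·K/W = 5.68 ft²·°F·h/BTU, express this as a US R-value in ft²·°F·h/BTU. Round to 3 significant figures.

25.7 ft²·°F·h/BTU

R_US = 4.52 × 5.68 = 25.67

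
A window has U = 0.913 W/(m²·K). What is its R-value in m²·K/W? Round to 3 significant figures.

1.10 m²·K/W

R = 1/U = 1/0.913 = 1.095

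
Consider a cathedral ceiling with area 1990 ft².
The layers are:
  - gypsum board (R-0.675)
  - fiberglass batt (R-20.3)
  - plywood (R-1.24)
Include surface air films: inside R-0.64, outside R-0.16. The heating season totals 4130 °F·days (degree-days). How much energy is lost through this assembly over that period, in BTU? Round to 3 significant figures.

8570000 BTU

R_total = 0.64 + 0.675 + 20.3 + 1.24 + 0.16 = 23.02 ft²·°F·h/BTU
E = A × HDD × 24 / R = 1990 × 4130 × 24 / 23.02 = 8570000 BTU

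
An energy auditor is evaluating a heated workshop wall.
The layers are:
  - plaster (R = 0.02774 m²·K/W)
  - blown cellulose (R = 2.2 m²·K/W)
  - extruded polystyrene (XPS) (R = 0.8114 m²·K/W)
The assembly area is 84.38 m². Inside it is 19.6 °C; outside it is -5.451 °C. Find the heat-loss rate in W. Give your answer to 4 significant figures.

R_total = 0.02774 + 2.2 + 0.8114 = 3.0391 m²·K/W
Q = A·ΔT/R = 84.38 × (19.6 − (-5.451)) / 3.0391 = 695.53 W

695.5 W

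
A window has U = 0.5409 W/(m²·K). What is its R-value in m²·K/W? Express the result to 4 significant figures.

R = 1/U = 1/0.5409 = 1.8488

1.849 m²·K/W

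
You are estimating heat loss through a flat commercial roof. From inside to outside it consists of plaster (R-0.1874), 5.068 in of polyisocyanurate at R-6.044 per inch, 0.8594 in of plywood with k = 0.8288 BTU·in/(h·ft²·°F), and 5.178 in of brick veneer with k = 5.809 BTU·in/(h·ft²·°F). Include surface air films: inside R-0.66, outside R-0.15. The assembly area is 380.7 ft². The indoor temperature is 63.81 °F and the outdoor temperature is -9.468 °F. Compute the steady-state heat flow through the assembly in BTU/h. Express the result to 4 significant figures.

5.068 × 6.044 = 30.631
0.8594/0.8288 = 1.0369
5.178/5.809 = 0.89138
R_total = 0.66 + 0.1874 + 30.631 + 1.0369 + 0.89138 + 0.15 = 33.557 ft²·°F·h/BTU
Q = A·ΔT/R = 380.7 × (63.81 − (-9.468)) / 33.557 = 831.34 BTU/h

831.3 BTU/h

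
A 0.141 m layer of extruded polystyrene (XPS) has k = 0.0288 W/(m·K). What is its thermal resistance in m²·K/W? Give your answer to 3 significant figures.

4.90 m²·K/W

R = L/k = 0.141/0.0288 = 4.896 m²·K/W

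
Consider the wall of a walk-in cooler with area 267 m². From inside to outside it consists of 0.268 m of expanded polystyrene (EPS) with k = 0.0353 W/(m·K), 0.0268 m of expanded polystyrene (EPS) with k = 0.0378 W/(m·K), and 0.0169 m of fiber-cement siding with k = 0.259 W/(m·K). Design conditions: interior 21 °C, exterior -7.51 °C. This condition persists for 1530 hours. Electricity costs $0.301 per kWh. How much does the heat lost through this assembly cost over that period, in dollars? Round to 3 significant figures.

419 dollars

0.268/0.0353 = 7.592
0.0268/0.0378 = 0.709
0.0169/0.259 = 0.06525
R_total = 7.592 + 0.709 + 0.06525 = 8.366 m²·K/W
Q = 267 × (21 − (-7.51)) / 8.366 = 909.9 W
E = 909.9 W × 1530 h / 1000 = 1392 kWh
Cost = 1392 × 0.301 = $419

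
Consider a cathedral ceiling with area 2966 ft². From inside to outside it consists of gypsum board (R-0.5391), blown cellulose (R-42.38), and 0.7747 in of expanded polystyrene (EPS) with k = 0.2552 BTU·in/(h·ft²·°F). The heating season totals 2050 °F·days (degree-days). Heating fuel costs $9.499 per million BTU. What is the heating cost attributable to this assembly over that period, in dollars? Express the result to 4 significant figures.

30.16 dollars

0.7747/0.2552 = 3.0357
R_total = 0.5391 + 42.38 + 3.0357 = 45.955 ft²·°F·h/BTU
E = A × HDD × 24 / R = 2966 × 2050 × 24 / 45.955 = 3175500 BTU
Cost = 3175500/10⁶ × 9.499 = $30.164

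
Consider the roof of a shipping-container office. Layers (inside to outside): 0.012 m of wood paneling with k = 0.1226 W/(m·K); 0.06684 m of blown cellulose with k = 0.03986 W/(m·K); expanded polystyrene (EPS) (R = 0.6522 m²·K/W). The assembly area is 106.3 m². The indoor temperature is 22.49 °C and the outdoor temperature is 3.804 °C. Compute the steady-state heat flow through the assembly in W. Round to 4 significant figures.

0.012/0.1226 = 0.097879
0.06684/0.03986 = 1.6769
R_total = 0.097879 + 1.6769 + 0.6522 = 2.4269 m²·K/W
Q = A·ΔT/R = 106.3 × (22.49 − 3.804) / 2.4269 = 818.44 W

818.4 W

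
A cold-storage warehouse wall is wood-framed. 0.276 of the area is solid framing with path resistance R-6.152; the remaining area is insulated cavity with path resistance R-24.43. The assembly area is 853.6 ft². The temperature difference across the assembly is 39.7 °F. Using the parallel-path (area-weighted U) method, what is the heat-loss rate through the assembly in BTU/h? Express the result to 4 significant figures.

2525 BTU/h

U_eff = 0.724/24.43 + 0.276/6.152 = 0.029636 + 0.044863 = 0.074499
R_eff = 1/U_eff = 13.423 ft²·°F·h/BTU
Q = 853.6 × 39.7 / 13.423 = 2524.6 BTU/h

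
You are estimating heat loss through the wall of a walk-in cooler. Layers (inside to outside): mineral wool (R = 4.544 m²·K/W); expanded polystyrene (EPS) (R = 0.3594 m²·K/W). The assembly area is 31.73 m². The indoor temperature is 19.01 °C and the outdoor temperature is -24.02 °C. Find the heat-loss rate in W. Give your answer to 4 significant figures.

278.4 W

R_total = 4.544 + 0.3594 = 4.9034 m²·K/W
Q = A·ΔT/R = 31.73 × (19.01 − (-24.02)) / 4.9034 = 278.45 W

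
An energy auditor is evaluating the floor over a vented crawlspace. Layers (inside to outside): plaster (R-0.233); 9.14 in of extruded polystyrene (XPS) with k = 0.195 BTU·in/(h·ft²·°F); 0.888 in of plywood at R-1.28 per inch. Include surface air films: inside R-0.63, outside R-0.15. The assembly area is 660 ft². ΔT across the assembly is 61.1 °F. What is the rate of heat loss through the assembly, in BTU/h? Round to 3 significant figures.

823 BTU/h

9.14/0.195 = 46.87
0.888 × 1.28 = 1.137
R_total = 0.63 + 0.233 + 46.87 + 1.137 + 0.15 = 49.02 ft²·°F·h/BTU
Q = A·ΔT/R = 660 × 61.1 / 49.02 = 822.6 BTU/h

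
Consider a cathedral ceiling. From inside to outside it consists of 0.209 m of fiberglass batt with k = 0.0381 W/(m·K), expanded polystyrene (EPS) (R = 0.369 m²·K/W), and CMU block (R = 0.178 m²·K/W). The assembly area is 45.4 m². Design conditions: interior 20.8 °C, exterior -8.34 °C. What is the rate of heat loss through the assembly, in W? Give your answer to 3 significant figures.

0.209/0.0381 = 5.486
R_total = 5.486 + 0.369 + 0.178 = 6.033 m²·K/W
Q = A·ΔT/R = 45.4 × (20.8 − (-8.34)) / 6.033 = 219.3 W

219 W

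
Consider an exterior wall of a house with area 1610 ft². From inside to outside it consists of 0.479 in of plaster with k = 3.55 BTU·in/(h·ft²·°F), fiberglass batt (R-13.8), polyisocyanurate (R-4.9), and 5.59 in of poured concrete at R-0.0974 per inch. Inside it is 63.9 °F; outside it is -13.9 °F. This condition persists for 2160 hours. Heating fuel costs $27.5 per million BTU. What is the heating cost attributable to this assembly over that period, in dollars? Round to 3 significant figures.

0.479/3.55 = 0.1349
5.59 × 0.0974 = 0.5445
R_total = 0.1349 + 13.8 + 4.9 + 0.5445 = 19.38 ft²·°F·h/BTU
Q = 1610 × (63.9 − (-13.9)) / 19.38 = 6463 BTU/h
E = 6463 × 2160 = 13960000 BTU
Cost = 13960000/10⁶ × 27.5 = $383.9

384 dollars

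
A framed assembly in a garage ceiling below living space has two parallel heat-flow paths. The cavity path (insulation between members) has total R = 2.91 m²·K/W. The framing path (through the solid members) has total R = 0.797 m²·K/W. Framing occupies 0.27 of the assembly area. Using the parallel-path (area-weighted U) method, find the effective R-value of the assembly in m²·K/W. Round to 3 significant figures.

U_eff = 0.73/2.91 + 0.27/0.797 = 0.2509 + 0.3388 = 0.5896
R_eff = 1/U_eff = 1.696 m²·K/W

1.70 m²·K/W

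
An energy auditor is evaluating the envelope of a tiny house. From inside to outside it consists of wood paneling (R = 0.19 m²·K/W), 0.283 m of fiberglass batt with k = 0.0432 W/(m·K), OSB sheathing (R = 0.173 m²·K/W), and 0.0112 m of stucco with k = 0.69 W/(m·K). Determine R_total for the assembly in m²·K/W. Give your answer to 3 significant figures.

6.93 m²·K/W

0.283/0.0432 = 6.551
0.0112/0.69 = 0.01623
R_total = 0.19 + 6.551 + 0.173 + 0.01623 = 6.93 m²·K/W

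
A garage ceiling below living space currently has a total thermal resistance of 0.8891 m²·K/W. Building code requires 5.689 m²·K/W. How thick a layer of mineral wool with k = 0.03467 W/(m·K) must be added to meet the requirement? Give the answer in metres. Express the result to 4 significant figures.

0.1664 m

ΔR = 5.689 − 0.8891 = 4.7999 m²·K/W
L = ΔR × k = 4.7999 × 0.03467 = 0.16641 m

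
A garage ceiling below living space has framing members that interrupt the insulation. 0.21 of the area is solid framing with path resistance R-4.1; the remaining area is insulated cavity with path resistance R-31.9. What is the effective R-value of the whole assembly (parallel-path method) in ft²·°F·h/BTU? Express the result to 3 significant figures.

U_eff = 0.79/31.9 + 0.21/4.1 = 0.02476 + 0.05122 = 0.07598
R_eff = 1/U_eff = 13.16 ft²·°F·h/BTU

13.2 ft²·°F·h/BTU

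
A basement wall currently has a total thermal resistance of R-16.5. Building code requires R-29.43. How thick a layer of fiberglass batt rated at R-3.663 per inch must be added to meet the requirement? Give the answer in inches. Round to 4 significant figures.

3.530 in

ΔR = 29.43 − 16.5 = 12.93 ft²·°F·h/BTU
L = ΔR / (R/in) = 12.93/3.663 = 3.5299 in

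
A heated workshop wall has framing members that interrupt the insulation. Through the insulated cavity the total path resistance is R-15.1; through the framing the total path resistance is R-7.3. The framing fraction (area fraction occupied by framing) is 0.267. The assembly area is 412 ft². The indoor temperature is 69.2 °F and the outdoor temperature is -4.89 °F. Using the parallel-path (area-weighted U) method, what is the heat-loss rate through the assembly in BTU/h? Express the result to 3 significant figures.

U_eff = 0.733/15.1 + 0.267/7.3 = 0.04854 + 0.03658 = 0.08512
R_eff = 1/U_eff = 11.75 ft²·°F·h/BTU
Q = 412 × (69.2 − (-4.89)) / 11.75 = 2598 BTU/h

2600 BTU/h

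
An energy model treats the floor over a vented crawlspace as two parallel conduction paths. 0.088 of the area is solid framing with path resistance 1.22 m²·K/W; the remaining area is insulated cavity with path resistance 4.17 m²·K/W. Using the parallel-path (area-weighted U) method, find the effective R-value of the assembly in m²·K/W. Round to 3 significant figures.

U_eff = 0.912/4.17 + 0.088/1.22 = 0.2187 + 0.07213 = 0.2908
R_eff = 1/U_eff = 3.438 m²·K/W

3.44 m²·K/W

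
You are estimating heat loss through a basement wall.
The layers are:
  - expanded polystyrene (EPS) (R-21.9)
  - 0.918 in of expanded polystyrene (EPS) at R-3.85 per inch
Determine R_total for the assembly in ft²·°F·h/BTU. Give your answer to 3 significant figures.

0.918 × 3.85 = 3.534
R_total = 21.9 + 3.534 = 25.43 ft²·°F·h/BTU

25.4 ft²·°F·h/BTU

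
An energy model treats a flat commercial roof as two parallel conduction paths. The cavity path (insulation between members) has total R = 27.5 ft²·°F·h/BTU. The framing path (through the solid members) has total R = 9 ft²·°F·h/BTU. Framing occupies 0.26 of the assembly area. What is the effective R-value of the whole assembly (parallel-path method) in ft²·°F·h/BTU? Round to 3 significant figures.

17.9 ft²·°F·h/BTU

U_eff = 0.74/27.5 + 0.26/9 = 0.02691 + 0.02889 = 0.0558
R_eff = 1/U_eff = 17.92 ft²·°F·h/BTU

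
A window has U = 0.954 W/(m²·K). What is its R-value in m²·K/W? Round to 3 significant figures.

R = 1/U = 1/0.954 = 1.048

1.05 m²·K/W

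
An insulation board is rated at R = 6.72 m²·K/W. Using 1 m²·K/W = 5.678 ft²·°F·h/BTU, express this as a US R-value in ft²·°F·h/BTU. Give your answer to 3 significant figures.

R_US = 6.72 × 5.678 = 38.16

38.2 ft²·°F·h/BTU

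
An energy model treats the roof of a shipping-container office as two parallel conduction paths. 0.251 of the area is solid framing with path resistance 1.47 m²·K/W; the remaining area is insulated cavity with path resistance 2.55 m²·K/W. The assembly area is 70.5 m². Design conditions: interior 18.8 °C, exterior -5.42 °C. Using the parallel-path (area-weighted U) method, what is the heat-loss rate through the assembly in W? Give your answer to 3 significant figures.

U_eff = 0.749/2.55 + 0.251/1.47 = 0.2937 + 0.1707 = 0.4645
R_eff = 1/U_eff = 2.153 m²·K/W
Q = 70.5 × (18.8 − (-5.42)) / 2.153 = 793.1 W

793 W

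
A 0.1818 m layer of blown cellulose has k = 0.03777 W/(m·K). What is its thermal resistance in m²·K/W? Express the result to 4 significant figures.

4.813 m²·K/W

R = L/k = 0.1818/0.03777 = 4.8133 m²·K/W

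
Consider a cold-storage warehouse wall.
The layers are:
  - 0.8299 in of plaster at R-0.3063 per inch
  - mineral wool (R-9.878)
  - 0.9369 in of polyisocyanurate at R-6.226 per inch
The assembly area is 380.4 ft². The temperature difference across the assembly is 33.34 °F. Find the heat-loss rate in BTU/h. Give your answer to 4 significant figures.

0.8299 × 0.3063 = 0.2542
0.9369 × 6.226 = 5.8331
R_total = 0.2542 + 9.878 + 5.8331 = 15.965 ft²·°F·h/BTU
Q = A·ΔT/R = 380.4 × 33.34 / 15.965 = 794.38 BTU/h

794.4 BTU/h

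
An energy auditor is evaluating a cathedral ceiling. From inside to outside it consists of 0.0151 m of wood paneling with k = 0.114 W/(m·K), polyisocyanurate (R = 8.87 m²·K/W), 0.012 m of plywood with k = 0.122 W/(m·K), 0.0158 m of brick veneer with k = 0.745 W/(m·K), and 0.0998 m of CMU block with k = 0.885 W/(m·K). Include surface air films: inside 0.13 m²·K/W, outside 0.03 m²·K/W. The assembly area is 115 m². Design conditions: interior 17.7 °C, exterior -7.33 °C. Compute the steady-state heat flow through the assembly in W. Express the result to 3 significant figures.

306 W

0.0151/0.114 = 0.1325
0.012/0.122 = 0.09836
0.0158/0.745 = 0.02121
0.0998/0.885 = 0.1128
R_total = 0.13 + 0.1325 + 8.87 + 0.09836 + 0.02121 + 0.1128 + 0.03 = 9.395 m²·K/W
Q = A·ΔT/R = 115 × (17.7 − (-7.33)) / 9.395 = 306.4 W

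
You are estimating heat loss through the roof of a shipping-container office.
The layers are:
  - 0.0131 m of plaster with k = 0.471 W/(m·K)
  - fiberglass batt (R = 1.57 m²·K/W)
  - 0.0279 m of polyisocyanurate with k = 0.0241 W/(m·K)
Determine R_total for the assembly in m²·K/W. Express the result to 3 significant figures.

0.0131/0.471 = 0.02781
0.0279/0.0241 = 1.158
R_total = 0.02781 + 1.57 + 1.158 = 2.755 m²·K/W

2.76 m²·K/W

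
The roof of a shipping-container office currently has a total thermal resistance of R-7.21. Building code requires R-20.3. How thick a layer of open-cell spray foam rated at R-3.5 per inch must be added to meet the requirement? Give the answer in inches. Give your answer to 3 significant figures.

3.74 in

ΔR = 20.3 − 7.21 = 13.09 ft²·°F·h/BTU
L = ΔR / (R/in) = 13.09/3.5 = 3.74 in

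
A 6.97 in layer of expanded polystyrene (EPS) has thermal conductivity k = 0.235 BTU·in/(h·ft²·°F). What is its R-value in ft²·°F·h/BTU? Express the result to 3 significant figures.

29.7 ft²·°F·h/BTU

R = L/k = 6.97/0.235 = 29.66 ft²·°F·h/BTU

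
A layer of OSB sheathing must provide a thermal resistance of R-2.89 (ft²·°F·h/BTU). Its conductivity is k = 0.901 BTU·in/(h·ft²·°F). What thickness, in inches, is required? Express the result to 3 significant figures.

2.60 in

L = R × k = 2.89 × 0.901 = 2.604 in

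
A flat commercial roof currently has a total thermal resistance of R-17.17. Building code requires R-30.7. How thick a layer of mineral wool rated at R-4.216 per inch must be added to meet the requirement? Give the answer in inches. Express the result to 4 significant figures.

ΔR = 30.7 − 17.17 = 13.53 ft²·°F·h/BTU
L = ΔR / (R/in) = 13.53/4.216 = 3.2092 in

3.209 in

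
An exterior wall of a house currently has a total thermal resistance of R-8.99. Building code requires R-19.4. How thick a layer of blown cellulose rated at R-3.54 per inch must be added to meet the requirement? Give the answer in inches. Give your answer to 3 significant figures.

2.94 in

ΔR = 19.4 − 8.99 = 10.41 ft²·°F·h/BTU
L = ΔR / (R/in) = 10.41/3.54 = 2.941 in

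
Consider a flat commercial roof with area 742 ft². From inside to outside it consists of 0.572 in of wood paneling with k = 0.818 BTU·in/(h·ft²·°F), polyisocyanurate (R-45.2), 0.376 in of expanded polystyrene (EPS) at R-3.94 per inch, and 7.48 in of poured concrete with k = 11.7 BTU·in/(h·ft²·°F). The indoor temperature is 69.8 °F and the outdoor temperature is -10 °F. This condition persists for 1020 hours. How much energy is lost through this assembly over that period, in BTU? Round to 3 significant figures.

0.572/0.818 = 0.6993
0.376 × 3.94 = 1.481
7.48/11.7 = 0.6393
R_total = 0.6993 + 45.2 + 1.481 + 0.6393 = 48.02 ft²·°F·h/BTU
Q = 742 × (69.8 − (-10)) / 48.02 = 1233 BTU/h
E = 1233 × 1020 = 1258000 BTU

1260000 BTU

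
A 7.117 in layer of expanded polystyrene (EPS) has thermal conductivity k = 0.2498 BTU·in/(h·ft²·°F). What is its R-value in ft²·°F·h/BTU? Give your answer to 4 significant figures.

R = L/k = 7.117/0.2498 = 28.491 ft²·°F·h/BTU

28.49 ft²·°F·h/BTU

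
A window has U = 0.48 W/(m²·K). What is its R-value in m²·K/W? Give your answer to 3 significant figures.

R = 1/U = 1/0.48 = 2.083

2.08 m²·K/W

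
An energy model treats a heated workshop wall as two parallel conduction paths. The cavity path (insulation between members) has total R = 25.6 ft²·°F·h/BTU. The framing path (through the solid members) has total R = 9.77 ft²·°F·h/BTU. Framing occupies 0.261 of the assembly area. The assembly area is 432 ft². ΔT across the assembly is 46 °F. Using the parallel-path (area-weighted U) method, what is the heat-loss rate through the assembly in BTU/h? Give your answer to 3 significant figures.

1100 BTU/h

U_eff = 0.739/25.6 + 0.261/9.77 = 0.02887 + 0.02671 = 0.05558
R_eff = 1/U_eff = 17.99 ft²·°F·h/BTU
Q = 432 × 46 / 17.99 = 1105 BTU/h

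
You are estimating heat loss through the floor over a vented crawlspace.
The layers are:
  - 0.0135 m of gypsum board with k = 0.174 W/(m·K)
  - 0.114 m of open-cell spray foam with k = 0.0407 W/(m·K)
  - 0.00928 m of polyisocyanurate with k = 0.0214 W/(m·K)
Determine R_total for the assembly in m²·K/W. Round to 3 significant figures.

3.31 m²·K/W

0.0135/0.174 = 0.07759
0.114/0.0407 = 2.801
0.00928/0.0214 = 0.4336
R_total = 0.07759 + 2.801 + 0.4336 = 3.312 m²·K/W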